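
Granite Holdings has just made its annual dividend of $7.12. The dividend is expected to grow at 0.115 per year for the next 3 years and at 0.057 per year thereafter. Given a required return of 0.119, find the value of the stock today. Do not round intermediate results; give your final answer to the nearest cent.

$141.30

D_1 = 7.93880
D_2 = 8.85176
D_3 = 9.86971
Terminal value at year 3: TV = D_3×(1+g_2)/(r−g_2) = 10.43229/0.062 = 168.26272
P_0 = D_1/(1+r)^1 + D_2/(1+r)^2 + D_3/(1+r)^3 + TV/(1+r)^3
    = 7.09455 + 7.06919 + 7.04392 + 120.08745 = 141.29511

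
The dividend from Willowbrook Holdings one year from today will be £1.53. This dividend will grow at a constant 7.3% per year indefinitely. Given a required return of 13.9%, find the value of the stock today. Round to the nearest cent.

£23.18

Growing perpetuity: P = D₁ / (r − g) = £1.5300 / (0.139 − 0.073) = £23.18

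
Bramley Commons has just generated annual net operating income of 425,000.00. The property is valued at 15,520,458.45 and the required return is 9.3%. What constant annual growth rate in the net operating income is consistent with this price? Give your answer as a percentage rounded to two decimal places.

P = D₀(1+g)/(r−g) ⇒ P(r−g) = D₀(1+g) ⇒ g(P+D₀) = P·r − D₀
g = (P·r − D₀)/(P + D₀) = (15,520,458.45×0.093 − 425,000.00) / (15,520,458.45 + 425,000.00) = 0.063868

6.39%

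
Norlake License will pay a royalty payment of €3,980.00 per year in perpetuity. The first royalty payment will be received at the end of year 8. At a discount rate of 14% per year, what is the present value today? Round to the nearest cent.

€11361.12

Value at end of year 7: C / r = €3,980.00 / 0.14 = €28,428.5714
Discount to today: PV = €28,428.5714 / (1 + 0.14)^7 = €28,428.5714 / 2.502269 = €11,361.12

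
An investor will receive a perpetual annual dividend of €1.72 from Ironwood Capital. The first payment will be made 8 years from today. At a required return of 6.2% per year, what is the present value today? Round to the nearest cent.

Value at end of year 7: C / r = €1.72 / 0.062 = €27.7419
Discount to today: PV = €27.7419 / (1 + 0.062)^7 = €27.7419 / 1.523602 = €18.21

€18.21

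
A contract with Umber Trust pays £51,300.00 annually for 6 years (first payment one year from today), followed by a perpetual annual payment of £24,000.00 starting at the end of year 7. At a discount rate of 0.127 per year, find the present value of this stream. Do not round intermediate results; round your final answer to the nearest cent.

£299027.36

PV of 6-year annuity: £51,300.00 × [1 − (1+0.127)^−6] / 0.127 = 206799.09792
Perpetuity value at year 6: £24,000.00 / 0.127 = 188976.37795
PV of perpetuity: 188976.37795 / (1+0.127)^6 = 92228.26197
Total PV = 206799.09792 + 92228.26197 = 299027.35989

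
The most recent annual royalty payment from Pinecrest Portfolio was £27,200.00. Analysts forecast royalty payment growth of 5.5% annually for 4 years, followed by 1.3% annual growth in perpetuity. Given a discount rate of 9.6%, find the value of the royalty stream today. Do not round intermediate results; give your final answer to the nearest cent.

£384013.50

D_1 = 28696.00000
D_2 = 30274.28000
D_3 = 31939.36540
D_4 = 33696.03050
Terminal value at year 4: TV = D_4×(1+g_2)/(r−g_2) = 34134.07889/0.083 = 411253.96257
P_0 = D_1/(1+r)^1 + D_2/(1+r)^2 + D_3/(1+r)^3 + D_4/(1+r)^4 + TV/(1+r)^4
    = 26182.48175 + 25203.02760 + 24260.21361 + 23352.66912 + 285015.10628 = 384013.49837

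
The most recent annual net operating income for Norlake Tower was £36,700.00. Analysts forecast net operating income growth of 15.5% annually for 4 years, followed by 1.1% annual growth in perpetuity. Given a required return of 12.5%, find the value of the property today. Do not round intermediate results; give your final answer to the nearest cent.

D_1 = 42388.50000
D_2 = 48958.71750
D_3 = 56547.31871
D_4 = 65312.15311
Terminal value at year 4: TV = D_4×(1+g_2)/(r−g_2) = 66030.58680/0.114 = 579215.67366
P_0 = D_1/(1+r)^1 + D_2/(1+r)^2 + D_3/(1+r)^3 + D_4/(1+r)^4 + TV/(1+r)^4
    = 37678.66667 + 38683.43111 + 39714.98927 + 40774.05565 + 361601.49357 = 518452.63628

£518452.64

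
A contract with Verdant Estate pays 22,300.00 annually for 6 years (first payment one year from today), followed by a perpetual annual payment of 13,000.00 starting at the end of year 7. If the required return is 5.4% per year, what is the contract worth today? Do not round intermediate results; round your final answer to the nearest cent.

287346.80

PV of 6-year annuity: 22,300.00 × [1 − (1+0.054)^−6] / 0.054 = 111754.31411
Perpetuity value at year 6: 13,000.00 / 0.054 = 240740.74074
PV of perpetuity: 240740.74074 / (1+0.054)^6 = 175592.48588
Total PV = 111754.31411 + 175592.48588 = 287346.79999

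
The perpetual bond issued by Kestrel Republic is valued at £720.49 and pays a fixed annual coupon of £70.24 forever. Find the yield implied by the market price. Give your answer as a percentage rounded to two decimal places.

9.75%

P = C/r ⇒ r = C/P = £70.24/£720.49 = 0.097489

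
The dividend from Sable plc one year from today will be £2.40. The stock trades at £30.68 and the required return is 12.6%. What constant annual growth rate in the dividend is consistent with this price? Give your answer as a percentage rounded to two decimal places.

P = D₁/(r−g) ⇒ g = r − D₁/P = 0.126 − £2.40/£30.68 = 0.047773

4.78%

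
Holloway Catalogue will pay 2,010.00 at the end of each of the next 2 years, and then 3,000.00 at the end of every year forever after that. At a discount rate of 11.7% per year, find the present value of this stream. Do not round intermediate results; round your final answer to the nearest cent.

PV of 2-year annuity: 2,010.00 × [1 − (1+0.117)^−2] / 0.117 = 3410.44122
Perpetuity value at year 2: 3,000.00 / 0.117 = 25641.02564
PV of perpetuity: 25641.02564 / (1+0.117)^2 = 20550.81486
Total PV = 3410.44122 + 20550.81486 = 23961.25608

23961.26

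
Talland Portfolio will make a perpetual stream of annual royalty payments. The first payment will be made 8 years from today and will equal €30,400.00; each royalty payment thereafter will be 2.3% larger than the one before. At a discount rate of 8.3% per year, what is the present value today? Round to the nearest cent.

Value at end of year 7: C₁ / (r − g) = €30,400.00 / (0.083 − 0.023) = €506,666.6667
Discount to today: PV = €506,666.6667 / (1 + 0.083)^7 = €506,666.6667 / 1.747428 = €289,950.02

€289950.02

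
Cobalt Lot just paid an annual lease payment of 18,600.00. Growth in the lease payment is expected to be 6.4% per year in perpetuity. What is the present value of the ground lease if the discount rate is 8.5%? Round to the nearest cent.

942400.00

D₁ = D₀ × (1 + g) = 18,600.00 × 1.064 = 19,790.4000
Growing perpetuity: P = D₁ / (r − g) = 19,790.4000 / (0.085 − 0.064) = 942,400.00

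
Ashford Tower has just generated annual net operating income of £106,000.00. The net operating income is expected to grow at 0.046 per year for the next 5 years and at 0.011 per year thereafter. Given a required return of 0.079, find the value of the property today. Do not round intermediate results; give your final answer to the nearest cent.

D_1 = 110876.00000
D_2 = 115976.29600
D_3 = 121311.20562
D_4 = 126891.52107
D_5 = 132728.53104
Terminal value at year 5: TV = D_5×(1+g_2)/(r−g_2) = 134188.54489/0.068 = 1973360.95419
P_0 = D_1/(1+r)^1 + D_2/(1+r)^2 + D_3/(1+r)^3 + D_4/(1+r)^4 + D_5/(1+r)^5 + TV/(1+r)^5
    = 102758.10936 + 99615.36830 + 96568.74443 + 93615.29812 + 90752.17964 + 1349271.37673 = 1832581.07658

£1832581.08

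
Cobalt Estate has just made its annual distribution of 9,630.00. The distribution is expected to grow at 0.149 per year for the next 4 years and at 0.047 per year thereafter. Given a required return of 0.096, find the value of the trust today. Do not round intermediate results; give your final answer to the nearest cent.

291958.12

D_1 = 11064.87000
D_2 = 12713.53563
D_3 = 14607.85244
D_4 = 16784.42245
Terminal value at year 4: TV = D_4×(1+g_2)/(r−g_2) = 17573.29031/0.049 = 358638.57770
P_0 = D_1/(1+r)^1 + D_2/(1+r)^2 + D_3/(1+r)^3 + D_4/(1+r)^4 + TV/(1+r)^4
    = 10095.68431 + 10583.88802 + 11095.70012 + 11632.26226 + 248550.58345 = 291958.11815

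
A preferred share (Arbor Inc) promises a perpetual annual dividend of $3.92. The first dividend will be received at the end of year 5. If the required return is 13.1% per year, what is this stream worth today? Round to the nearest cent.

$18.29

Value at end of year 4: C / r = $3.92 / 0.131 = $29.9237
Discount to today: PV = $29.9237 / (1 + 0.131)^4 = $29.9237 / 1.636253 = $18.29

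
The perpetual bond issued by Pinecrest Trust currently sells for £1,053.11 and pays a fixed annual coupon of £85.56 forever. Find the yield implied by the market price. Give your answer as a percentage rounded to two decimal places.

8.12%

P = C/r ⇒ r = C/P = £85.56/£1,053.11 = 0.081245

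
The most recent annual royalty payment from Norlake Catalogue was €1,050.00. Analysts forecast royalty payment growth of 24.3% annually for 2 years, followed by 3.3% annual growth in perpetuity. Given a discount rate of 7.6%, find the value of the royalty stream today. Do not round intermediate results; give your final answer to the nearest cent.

€36276.11

D_1 = 1305.15000
D_2 = 1622.30145
Terminal value at year 2: TV = D_2×(1+g_2)/(r−g_2) = 1675.83740/0.043 = 38972.96274
P_0 = D_1/(1+r)^1 + D_2/(1+r)^2 + TV/(1+r)^2
    = 1212.96468 + 1401.22221 + 33661.91970 = 36276.10660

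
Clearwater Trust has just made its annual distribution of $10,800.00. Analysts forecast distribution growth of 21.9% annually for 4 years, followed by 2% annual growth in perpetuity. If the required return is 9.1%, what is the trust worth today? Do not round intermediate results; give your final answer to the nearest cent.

D_1 = 13165.20000
D_2 = 16048.37880
D_3 = 19562.97376
D_4 = 23847.26501
Terminal value at year 4: TV = D_4×(1+g_2)/(r−g_2) = 24324.21031/0.071 = 342594.51141
P_0 = D_1/(1+r)^1 + D_2/(1+r)^2 + D_3/(1+r)^3 + D_4/(1+r)^4 + TV/(1+r)^4
    = 12067.09441 + 13482.84884 + 15064.70462 + 16832.14934 + 241813.97639 = 299260.77359

$299260.77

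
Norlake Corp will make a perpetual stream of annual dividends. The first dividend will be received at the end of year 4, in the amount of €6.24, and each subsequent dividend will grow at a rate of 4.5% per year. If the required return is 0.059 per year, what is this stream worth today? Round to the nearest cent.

€375.29

Value at end of year 3: C₁ / (r − g) = €6.24 / (0.059 − 0.045) = €445.7143
Discount to today: PV = €445.7143 / (1 + 0.059)^3 = €445.7143 / 1.187648 = €375.29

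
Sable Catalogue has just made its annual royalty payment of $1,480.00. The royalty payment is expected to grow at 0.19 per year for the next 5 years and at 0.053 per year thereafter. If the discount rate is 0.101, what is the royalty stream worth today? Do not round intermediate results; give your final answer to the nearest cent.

D_1 = 1761.20000
D_2 = 2095.82800
D_3 = 2494.03532
D_4 = 2967.90203
D_5 = 3531.80342
Terminal value at year 5: TV = D_5×(1+g_2)/(r−g_2) = 3718.98900/0.048 = 77478.93745
P_0 = D_1/(1+r)^1 + D_2/(1+r)^2 + D_3/(1+r)^3 + D_4/(1+r)^4 + D_5/(1+r)^5 + TV/(1+r)^5
    = 1599.63669 + 1728.94429 + 1868.70455 + 2019.76241 + 2183.03112 + 47890.24527 = 57290.32434

$57290.32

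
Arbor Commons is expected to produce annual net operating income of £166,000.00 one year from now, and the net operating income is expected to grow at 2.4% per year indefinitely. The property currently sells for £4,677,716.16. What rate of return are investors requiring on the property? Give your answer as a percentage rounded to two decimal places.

P = D₁/(r − g) ⇒ r = D₁/P + g = £166,000.0000/£4,677,716.16 + 0.024 = 0.035487 + 0.024 = 0.059487

5.95%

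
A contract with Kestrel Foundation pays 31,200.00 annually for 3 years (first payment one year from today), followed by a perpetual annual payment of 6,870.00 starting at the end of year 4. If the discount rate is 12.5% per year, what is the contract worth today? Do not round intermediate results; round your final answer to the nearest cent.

112898.11

PV of 3-year annuity: 31,200.00 × [1 − (1+0.125)^−3] / 0.125 = 74297.94239
Perpetuity value at year 3: 6,870.00 / 0.125 = 54960.00000
PV of perpetuity: 54960.00000 / (1+0.125)^3 = 38600.16461
Total PV = 74297.94239 + 38600.16461 = 112898.10700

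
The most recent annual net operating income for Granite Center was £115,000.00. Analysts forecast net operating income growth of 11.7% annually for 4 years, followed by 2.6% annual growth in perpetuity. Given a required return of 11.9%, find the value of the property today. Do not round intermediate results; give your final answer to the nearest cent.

£1717611.92

D_1 = 128455.00000
D_2 = 143484.23500
D_3 = 160271.89049
D_4 = 179023.70168
Terminal value at year 4: TV = D_4×(1+g_2)/(r−g_2) = 183678.31793/0.093 = 1975035.67663
P_0 = D_1/(1+r)^1 + D_2/(1+r)^2 + D_3/(1+r)^3 + D_4/(1+r)^4 + TV/(1+r)^4
    = 114794.45934 + 114589.28604 + 114384.47945 + 114180.03892 + 1259663.65517 = 1717611.91892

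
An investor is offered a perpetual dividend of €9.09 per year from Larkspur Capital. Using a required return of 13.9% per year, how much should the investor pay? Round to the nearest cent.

Level perpetuity: PV = C / r = €9.09 / 0.139 = €65.40

€65.40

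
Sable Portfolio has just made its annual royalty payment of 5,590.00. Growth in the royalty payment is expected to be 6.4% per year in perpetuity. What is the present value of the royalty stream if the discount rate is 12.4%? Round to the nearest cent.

D₁ = D₀ × (1 + g) = 5,590.00 × 1.064 = 5,947.7600
Growing perpetuity: P = D₁ / (r − g) = 5,947.7600 / (0.124 − 0.064) = 99,129.33

99129.33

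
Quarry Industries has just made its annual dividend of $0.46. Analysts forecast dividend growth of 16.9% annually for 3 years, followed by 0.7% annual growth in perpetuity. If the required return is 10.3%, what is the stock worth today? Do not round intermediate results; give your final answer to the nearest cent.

D_1 = 0.53774
D_2 = 0.62862
D_3 = 0.73485
Terminal value at year 3: TV = D_3×(1+g_2)/(r−g_2) = 0.74000/0.096 = 7.70832
P_0 = D_1/(1+r)^1 + D_2/(1+r)^2 + D_3/(1+r)^3 + TV/(1+r)^3
    = 0.48752 + 0.51670 + 0.54761 + 5.74425 = 7.29608

$7.30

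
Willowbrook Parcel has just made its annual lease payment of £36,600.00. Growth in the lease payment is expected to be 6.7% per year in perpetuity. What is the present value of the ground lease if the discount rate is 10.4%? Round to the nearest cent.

D₁ = D₀ × (1 + g) = £36,600.00 × 1.067 = £39,052.2000
Growing perpetuity: P = D₁ / (r − g) = £39,052.2000 / (0.104 − 0.067) = £1,055,464.86

£1055464.86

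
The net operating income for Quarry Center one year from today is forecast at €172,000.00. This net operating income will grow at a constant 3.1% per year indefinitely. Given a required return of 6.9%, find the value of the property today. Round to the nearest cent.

Growing perpetuity: P = D₁ / (r − g) = €172,000.0000 / (0.069 − 0.031) = €4,526,315.79

€4526315.79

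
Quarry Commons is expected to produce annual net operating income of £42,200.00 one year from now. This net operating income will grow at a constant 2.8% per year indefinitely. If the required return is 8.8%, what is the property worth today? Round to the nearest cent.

£703333.33

Growing perpetuity: P = D₁ / (r − g) = £42,200.0000 / (0.088 − 0.028) = £703,333.33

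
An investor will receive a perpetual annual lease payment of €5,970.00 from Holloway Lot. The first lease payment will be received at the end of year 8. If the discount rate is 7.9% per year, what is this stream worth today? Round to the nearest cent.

Value at end of year 7: C / r = €5,970.00 / 0.079 = €75,569.6203
Discount to today: PV = €75,569.6203 / (1 + 0.079)^7 = €75,569.6203 / 1.702747 = €44,381.00

€44381.00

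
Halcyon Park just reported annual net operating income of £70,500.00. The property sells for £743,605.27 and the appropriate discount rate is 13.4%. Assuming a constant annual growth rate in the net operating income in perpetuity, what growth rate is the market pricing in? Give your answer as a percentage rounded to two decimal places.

P = D₀(1+g)/(r−g) ⇒ P(r−g) = D₀(1+g) ⇒ g(P+D₀) = P·r − D₀
g = (P·r − D₀)/(P + D₀) = (£743,605.27×0.134 − £70,500.00) / (£743,605.27 + £70,500.00) = 0.035798

3.58%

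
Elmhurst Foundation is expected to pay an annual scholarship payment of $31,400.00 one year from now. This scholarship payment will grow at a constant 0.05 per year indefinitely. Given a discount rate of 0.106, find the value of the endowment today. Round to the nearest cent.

Growing perpetuity: P = D₁ / (r − g) = $31,400.0000 / (0.106 − 0.05) = $560,714.29

$560714.29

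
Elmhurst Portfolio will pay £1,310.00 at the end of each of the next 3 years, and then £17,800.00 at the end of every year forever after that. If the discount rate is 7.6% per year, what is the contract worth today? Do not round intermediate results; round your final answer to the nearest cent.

£191405.60

PV of 3-year annuity: £1,310.00 × [1 − (1+0.076)^−3] / 0.076 = 3400.51281
Perpetuity value at year 3: £17,800.00 / 0.076 = 234210.52632
PV of perpetuity: 234210.52632 / (1+0.076)^3 = 188005.08508
Total PV = 3400.51281 + 188005.08508 = 191405.59789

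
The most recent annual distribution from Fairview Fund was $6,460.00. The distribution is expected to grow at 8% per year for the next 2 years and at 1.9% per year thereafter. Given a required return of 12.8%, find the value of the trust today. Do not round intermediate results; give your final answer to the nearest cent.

D_1 = 6976.80000
D_2 = 7534.94400
Terminal value at year 2: TV = D_2×(1+g_2)/(r−g_2) = 7678.10794/0.109 = 70441.35721
P_0 = D_1/(1+r)^1 + D_2/(1+r)^2 + TV/(1+r)^2
    = 6185.10638 + 5921.91037 + 55361.71251 = 67468.72926

$67468.73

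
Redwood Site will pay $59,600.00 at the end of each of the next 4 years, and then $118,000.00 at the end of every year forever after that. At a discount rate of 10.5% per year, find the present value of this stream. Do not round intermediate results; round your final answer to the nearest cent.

$940675.40

PV of 4-year annuity: $59,600.00 × [1 − (1+0.105)^−4] / 0.105 = 186897.15688
Perpetuity value at year 4: $118,000.00 / 0.105 = 1123809.52381
PV of perpetuity: 1123809.52381 / (1+0.105)^4 = 753778.24005
Total PV = 186897.15688 + 753778.24005 = 940675.39693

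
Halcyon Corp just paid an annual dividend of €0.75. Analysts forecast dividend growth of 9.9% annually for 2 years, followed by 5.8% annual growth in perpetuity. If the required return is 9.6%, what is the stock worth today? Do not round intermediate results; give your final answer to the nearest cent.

€22.50

D_1 = 0.82425
D_2 = 0.90585
Terminal value at year 2: TV = D_2×(1+g_2)/(r−g_2) = 0.95839/0.038 = 25.22079
P_0 = D_1/(1+r)^1 + D_2/(1+r)^2 + TV/(1+r)^2
    = 0.75205 + 0.75411 + 20.99605 = 22.50221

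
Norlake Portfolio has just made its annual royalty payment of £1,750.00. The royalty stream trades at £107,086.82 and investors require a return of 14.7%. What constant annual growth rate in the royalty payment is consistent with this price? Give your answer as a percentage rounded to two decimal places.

12.86%

P = D₀(1+g)/(r−g) ⇒ P(r−g) = D₀(1+g) ⇒ g(P+D₀) = P·r − D₀
g = (P·r − D₀)/(P + D₀) = (£107,086.82×0.147 − £1,750.00) / (£107,086.82 + £1,750.00) = 0.128557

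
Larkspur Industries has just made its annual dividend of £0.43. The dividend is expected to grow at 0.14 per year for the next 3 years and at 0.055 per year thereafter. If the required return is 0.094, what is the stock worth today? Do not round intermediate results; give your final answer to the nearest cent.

£14.56

D_1 = 0.49020
D_2 = 0.55883
D_3 = 0.63706
Terminal value at year 3: TV = D_3×(1+g_2)/(r−g_2) = 0.67210/0.039 = 17.23340
P_0 = D_1/(1+r)^1 + D_2/(1+r)^2 + D_3/(1+r)^3 + TV/(1+r)^3
    = 0.44808 + 0.46692 + 0.48655 + 13.16191 = 14.56346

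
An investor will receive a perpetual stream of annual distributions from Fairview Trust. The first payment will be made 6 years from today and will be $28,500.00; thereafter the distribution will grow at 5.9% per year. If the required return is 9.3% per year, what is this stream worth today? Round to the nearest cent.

Value at end of year 5: C₁ / (r − g) = $28,500.00 / (0.093 − 0.059) = $838,235.2941
Discount to today: PV = $838,235.2941 / (1 + 0.093)^5 = $838,235.2941 / 1.559915 = $537,359.75

$537359.75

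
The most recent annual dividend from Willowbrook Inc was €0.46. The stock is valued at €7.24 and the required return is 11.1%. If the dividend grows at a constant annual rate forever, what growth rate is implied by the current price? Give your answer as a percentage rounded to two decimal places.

4.46%

P = D₀(1+g)/(r−g) ⇒ P(r−g) = D₀(1+g) ⇒ g(P+D₀) = P·r − D₀
g = (P·r − D₀)/(P + D₀) = (€7.24×0.111 − €0.46) / (€7.24 + €0.46) = 0.044629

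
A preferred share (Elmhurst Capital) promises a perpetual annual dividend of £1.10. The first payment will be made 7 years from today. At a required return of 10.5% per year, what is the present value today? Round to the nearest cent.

Value at end of year 6: C / r = £1.10 / 0.105 = £10.4762
Discount to today: PV = £10.4762 / (1 + 0.105)^6 = £10.4762 / 1.820429 = £5.75

£5.75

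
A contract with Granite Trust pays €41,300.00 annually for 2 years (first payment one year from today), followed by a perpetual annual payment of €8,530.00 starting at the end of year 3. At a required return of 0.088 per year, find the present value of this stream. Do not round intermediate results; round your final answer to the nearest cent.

€154734.65

PV of 2-year annuity: €41,300.00 × [1 − (1+0.088)^−2] / 0.088 = 72848.85921
Perpetuity value at year 2: €8,530.00 / 0.088 = 96931.81818
PV of perpetuity: 96931.81818 / (1+0.088)^2 = 81885.79472
Total PV = 72848.85921 + 81885.79472 = 154734.65393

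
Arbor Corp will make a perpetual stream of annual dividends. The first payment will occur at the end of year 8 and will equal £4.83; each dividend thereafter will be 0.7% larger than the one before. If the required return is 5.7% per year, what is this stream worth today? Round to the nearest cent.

£65.53

Value at end of year 7: C₁ / (r − g) = £4.83 / (0.057 − 0.007) = £96.6000
Discount to today: PV = £96.6000 / (1 + 0.057)^7 = £96.6000 / 1.474093 = £65.53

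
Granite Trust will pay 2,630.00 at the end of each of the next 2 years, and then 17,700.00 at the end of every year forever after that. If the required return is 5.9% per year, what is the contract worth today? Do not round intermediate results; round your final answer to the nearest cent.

272332.01

PV of 2-year annuity: 2,630.00 × [1 − (1+0.059)^−2] / 0.059 = 4828.58827
Perpetuity value at year 2: 17,700.00 / 0.059 = 300000.00000
PV of perpetuity: 300000.00000 / (1+0.059)^2 = 267503.41736
Total PV = 4828.58827 + 267503.41736 = 272332.00562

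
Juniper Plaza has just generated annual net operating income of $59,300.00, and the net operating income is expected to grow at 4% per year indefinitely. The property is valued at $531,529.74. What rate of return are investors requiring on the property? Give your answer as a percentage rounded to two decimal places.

15.60%

D₁ = $59,300.00 × 1.04 = $61,672.0000
P = D₁/(r − g) ⇒ r = D₁/P + g = $61,672.0000/$531,529.74 + 0.04 = 0.116027 + 0.04 = 0.156027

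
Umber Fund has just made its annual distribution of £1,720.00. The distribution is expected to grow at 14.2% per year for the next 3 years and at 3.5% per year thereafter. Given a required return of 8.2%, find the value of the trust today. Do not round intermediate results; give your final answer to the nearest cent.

D_1 = 1964.24000
D_2 = 2243.16208
D_3 = 2561.69110
Terminal value at year 3: TV = D_3×(1+g_2)/(r−g_2) = 2651.35028/0.047 = 56411.70816
P_0 = D_1/(1+r)^1 + D_2/(1+r)^2 + D_3/(1+r)^3 + TV/(1+r)^3
    = 1815.37893 + 1916.04689 + 2022.29718 + 44533.56557 = 50287.28857

£50287.29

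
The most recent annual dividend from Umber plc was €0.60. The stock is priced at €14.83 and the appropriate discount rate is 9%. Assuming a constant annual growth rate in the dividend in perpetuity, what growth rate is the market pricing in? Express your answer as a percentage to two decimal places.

P = D₀(1+g)/(r−g) ⇒ P(r−g) = D₀(1+g) ⇒ g(P+D₀) = P·r − D₀
g = (P·r − D₀)/(P + D₀) = (€14.83×0.09 − €0.60) / (€14.83 + €0.60) = 0.047615

4.76%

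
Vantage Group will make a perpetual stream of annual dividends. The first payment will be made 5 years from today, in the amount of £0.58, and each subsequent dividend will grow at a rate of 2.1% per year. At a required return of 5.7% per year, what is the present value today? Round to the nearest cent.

Value at end of year 4: C₁ / (r − g) = £0.58 / (0.057 − 0.021) = £16.1111
Discount to today: PV = £16.1111 / (1 + 0.057)^4 = £16.1111 / 1.248245 = £12.91

£12.91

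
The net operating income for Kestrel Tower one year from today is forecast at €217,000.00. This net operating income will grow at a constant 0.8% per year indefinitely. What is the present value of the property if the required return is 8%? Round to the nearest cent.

€3013888.89

Growing perpetuity: P = D₁ / (r − g) = €217,000.0000 / (0.08 − 0.008) = €3,013,888.89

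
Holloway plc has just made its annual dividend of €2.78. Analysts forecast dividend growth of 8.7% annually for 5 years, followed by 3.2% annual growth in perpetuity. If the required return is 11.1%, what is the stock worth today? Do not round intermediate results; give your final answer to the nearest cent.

€45.58

D_1 = 3.02186
D_2 = 3.28476
D_3 = 3.57054
D_4 = 3.88117
D_5 = 4.21883
Terminal value at year 5: TV = D_5×(1+g_2)/(r−g_2) = 4.35384/0.079 = 55.11187
P_0 = D_1/(1+r)^1 + D_2/(1+r)^2 + D_3/(1+r)^3 + D_4/(1+r)^4 + D_5/(1+r)^5 + TV/(1+r)^5
    = 2.71995 + 2.66119 + 2.60370 + 2.54746 + 2.49243 + 32.55928 = 45.58400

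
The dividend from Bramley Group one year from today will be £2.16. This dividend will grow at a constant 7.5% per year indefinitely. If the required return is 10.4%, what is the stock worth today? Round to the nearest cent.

Growing perpetuity: P = D₁ / (r − g) = £2.1600 / (0.104 − 0.075) = £74.48

£74.48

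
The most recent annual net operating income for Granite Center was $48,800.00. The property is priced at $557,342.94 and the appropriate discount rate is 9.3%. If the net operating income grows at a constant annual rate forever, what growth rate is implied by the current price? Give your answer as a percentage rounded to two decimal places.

0.50%

P = D₀(1+g)/(r−g) ⇒ P(r−g) = D₀(1+g) ⇒ g(P+D₀) = P·r − D₀
g = (P·r − D₀)/(P + D₀) = ($557,342.94×0.093 − $48,800.00) / ($557,342.94 + $48,800.00) = 0.005004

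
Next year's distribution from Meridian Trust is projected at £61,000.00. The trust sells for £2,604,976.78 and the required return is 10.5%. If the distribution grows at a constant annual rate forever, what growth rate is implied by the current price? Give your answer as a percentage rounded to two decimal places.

8.16%

P = D₁/(r−g) ⇒ g = r − D₁/P = 0.105 − £61,000.00/£2,604,976.78 = 0.081583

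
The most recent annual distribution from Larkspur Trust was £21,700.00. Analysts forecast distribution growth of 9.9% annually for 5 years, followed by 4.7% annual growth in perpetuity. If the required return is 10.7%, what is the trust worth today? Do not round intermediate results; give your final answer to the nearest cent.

D_1 = 23848.30000
D_2 = 26209.28170
D_3 = 28804.00059
D_4 = 31655.59665
D_5 = 34789.50071
Terminal value at year 5: TV = D_5×(1+g_2)/(r−g_2) = 36424.60725/0.06 = 607076.78747
P_0 = D_1/(1+r)^1 + D_2/(1+r)^2 + D_3/(1+r)^3 + D_4/(1+r)^4 + D_5/(1+r)^5 + TV/(1+r)^5
    = 21543.17977 + 21387.49283 + 21232.93100 + 21079.48615 + 20927.15021 + 365178.77116 = 471349.01112

£471349.01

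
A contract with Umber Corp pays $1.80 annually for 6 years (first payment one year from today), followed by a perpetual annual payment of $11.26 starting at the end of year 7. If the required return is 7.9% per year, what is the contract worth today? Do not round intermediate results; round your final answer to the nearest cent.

$98.67

PV of 6-year annuity: $1.80 × [1 − (1+0.079)^−6] / 0.079 = 8.34649
Perpetuity value at year 6: $11.26 / 0.079 = 142.53165
PV of perpetuity: 142.53165 / (1+0.079)^6 = 90.31973
Total PV = 8.34649 + 90.31973 = 98.66622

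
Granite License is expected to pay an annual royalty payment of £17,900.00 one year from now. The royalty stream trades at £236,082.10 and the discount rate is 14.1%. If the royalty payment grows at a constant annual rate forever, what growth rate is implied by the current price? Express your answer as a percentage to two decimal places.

P = D₁/(r−g) ⇒ g = r − D₁/P = 0.141 − £17,900.00/£236,082.10 = 0.065179

6.52%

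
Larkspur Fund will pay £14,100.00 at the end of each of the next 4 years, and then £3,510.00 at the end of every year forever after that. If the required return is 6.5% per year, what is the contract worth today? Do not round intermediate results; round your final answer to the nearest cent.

£90279.21

PV of 4-year annuity: £14,100.00 × [1 − (1+0.065)^−4] / 0.065 = 48303.76028
Perpetuity value at year 4: £3,510.00 / 0.065 = 54000.00000
PV of perpetuity: 54000.00000 / (1+0.065)^4 = 41975.44691
Total PV = 48303.76028 + 41975.44691 = 90279.20719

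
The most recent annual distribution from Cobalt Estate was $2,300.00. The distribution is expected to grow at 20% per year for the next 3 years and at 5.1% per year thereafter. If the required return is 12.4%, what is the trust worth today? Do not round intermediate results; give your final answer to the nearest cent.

$48170.99

D_1 = 2760.00000
D_2 = 3312.00000
D_3 = 3974.40000
Terminal value at year 3: TV = D_3×(1+g_2)/(r−g_2) = 4177.09440/0.073 = 57220.47123
P_0 = D_1/(1+r)^1 + D_2/(1+r)^2 + D_3/(1+r)^3 + TV/(1+r)^3
    = 2455.51601 + 2621.54735 + 2798.80500 + 40295.12398 = 48170.99234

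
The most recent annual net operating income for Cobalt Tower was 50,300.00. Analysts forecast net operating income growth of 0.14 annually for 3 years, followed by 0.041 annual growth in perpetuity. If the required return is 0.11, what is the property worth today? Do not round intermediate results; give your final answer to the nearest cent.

D_1 = 57342.00000
D_2 = 65369.88000
D_3 = 74521.66320
Terminal value at year 3: TV = D_3×(1+g_2)/(r−g_2) = 77577.05139/0.069 = 1124305.09263
P_0 = D_1/(1+r)^1 + D_2/(1+r)^2 + D_3/(1+r)^3 + TV/(1+r)^3
    = 51659.45946 + 53055.66107 + 54489.59785 + 822082.19368 = 981286.91206

981286.91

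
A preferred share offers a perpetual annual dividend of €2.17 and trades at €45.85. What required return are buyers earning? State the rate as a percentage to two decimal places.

4.73%

P = C/r ⇒ r = C/P = €2.17/€45.85 = 0.047328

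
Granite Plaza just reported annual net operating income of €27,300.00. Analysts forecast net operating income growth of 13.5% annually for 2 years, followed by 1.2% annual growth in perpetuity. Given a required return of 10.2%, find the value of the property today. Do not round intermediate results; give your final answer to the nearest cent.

€382710.60

D_1 = 30985.50000
D_2 = 35168.54250
Terminal value at year 2: TV = D_2×(1+g_2)/(r−g_2) = 35590.56501/0.09 = 395450.72233
P_0 = D_1/(1+r)^1 + D_2/(1+r)^2 + TV/(1+r)^2
    = 28117.51361 + 28959.50812 + 325633.58020 = 382710.60194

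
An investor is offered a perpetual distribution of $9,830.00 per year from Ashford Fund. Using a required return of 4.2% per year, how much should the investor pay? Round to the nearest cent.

$234047.62

Level perpetuity: PV = C / r = $9,830.00 / 0.042 = $234,047.62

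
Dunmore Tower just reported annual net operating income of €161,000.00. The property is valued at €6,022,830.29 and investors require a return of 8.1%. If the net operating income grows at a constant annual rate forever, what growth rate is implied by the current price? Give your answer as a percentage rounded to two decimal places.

P = D₀(1+g)/(r−g) ⇒ P(r−g) = D₀(1+g) ⇒ g(P+D₀) = P·r − D₀
g = (P·r − D₀)/(P + D₀) = (€6,022,830.29×0.081 − €161,000.00) / (€6,022,830.29 + €161,000.00) = 0.052855

5.29%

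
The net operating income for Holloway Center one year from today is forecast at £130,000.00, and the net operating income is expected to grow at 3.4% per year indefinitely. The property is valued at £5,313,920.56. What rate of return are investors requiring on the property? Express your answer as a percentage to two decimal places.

5.85%

P = D₁/(r − g) ⇒ r = D₁/P + g = £130,000.0000/£5,313,920.56 + 0.034 = 0.024464 + 0.034 = 0.058464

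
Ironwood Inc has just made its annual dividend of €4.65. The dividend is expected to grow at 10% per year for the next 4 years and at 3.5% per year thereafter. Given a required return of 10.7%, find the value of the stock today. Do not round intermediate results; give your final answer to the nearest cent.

€83.48

D_1 = 5.11500
D_2 = 5.62650
D_3 = 6.18915
D_4 = 6.80807
Terminal value at year 4: TV = D_4×(1+g_2)/(r−g_2) = 7.04635/0.072 = 97.86593
P_0 = D_1/(1+r)^1 + D_2/(1+r)^2 + D_3/(1+r)^3 + D_4/(1+r)^4 + TV/(1+r)^4
    = 4.62060 + 4.59138 + 4.56235 + 4.53350 + 65.16900 = 83.47682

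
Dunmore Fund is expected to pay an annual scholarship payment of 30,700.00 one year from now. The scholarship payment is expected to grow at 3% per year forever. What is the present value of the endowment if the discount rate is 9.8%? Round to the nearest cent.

451470.59

Growing perpetuity: P = D₁ / (r − g) = 30,700.0000 / (0.098 − 0.03) = 451,470.59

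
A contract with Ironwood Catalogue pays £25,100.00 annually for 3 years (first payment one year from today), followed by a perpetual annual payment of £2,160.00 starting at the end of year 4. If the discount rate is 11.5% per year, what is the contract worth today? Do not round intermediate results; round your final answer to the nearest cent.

£74357.50

PV of 3-year annuity: £25,100.00 × [1 − (1+0.115)^−3] / 0.115 = 60807.74660
Perpetuity value at year 3: £2,160.00 / 0.115 = 18782.60870
PV of perpetuity: 18782.60870 / (1+0.115)^3 = 13549.75082
Total PV = 60807.74660 + 13549.75082 = 74357.49742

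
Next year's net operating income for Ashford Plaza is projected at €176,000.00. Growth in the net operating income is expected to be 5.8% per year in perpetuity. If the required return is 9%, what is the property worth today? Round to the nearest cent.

€5500000.00

Growing perpetuity: P = D₁ / (r − g) = €176,000.0000 / (0.09 − 0.058) = €5,500,000.00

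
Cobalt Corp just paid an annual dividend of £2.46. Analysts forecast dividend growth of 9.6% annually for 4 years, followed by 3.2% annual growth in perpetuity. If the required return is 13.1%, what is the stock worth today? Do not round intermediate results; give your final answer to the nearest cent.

D_1 = 2.69616
D_2 = 2.95499
D_3 = 3.23867
D_4 = 3.54958
Terminal value at year 4: TV = D_4×(1+g_2)/(r−g_2) = 3.66317/0.099 = 37.00171
P_0 = D_1/(1+r)^1 + D_2/(1+r)^2 + D_3/(1+r)^3 + D_4/(1+r)^4 + TV/(1+r)^4
    = 2.38387 + 2.31010 + 2.23861 + 2.16934 + 22.61369 = 31.71561

£31.72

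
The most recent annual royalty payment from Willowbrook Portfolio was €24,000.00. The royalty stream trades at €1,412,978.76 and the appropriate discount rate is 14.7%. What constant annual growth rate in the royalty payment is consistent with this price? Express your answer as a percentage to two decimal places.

P = D₀(1+g)/(r−g) ⇒ P(r−g) = D₀(1+g) ⇒ g(P+D₀) = P·r − D₀
g = (P·r − D₀)/(P + D₀) = (€1,412,978.76×0.147 − €24,000.00) / (€1,412,978.76 + €24,000.00) = 0.127843

12.78%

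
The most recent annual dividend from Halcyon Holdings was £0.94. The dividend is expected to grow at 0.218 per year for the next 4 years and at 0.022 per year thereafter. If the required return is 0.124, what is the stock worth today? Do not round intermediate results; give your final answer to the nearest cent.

D_1 = 1.14492
D_2 = 1.39451
D_3 = 1.69852
D_4 = 2.06879
Terminal value at year 4: TV = D_4×(1+g_2)/(r−g_2) = 2.11431/0.102 = 20.72849
P_0 = D_1/(1+r)^1 + D_2/(1+r)^2 + D_3/(1+r)^3 + D_4/(1+r)^4 + TV/(1+r)^4
    = 1.01861 + 1.10380 + 1.19611 + 1.29614 + 12.98681 = 17.60147

£17.60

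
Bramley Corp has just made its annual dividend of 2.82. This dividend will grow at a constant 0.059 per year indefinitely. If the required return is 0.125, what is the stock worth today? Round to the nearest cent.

45.25

D₁ = D₀ × (1 + g) = 2.82 × 1.059 = 2.9864
Growing perpetuity: P = D₁ / (r − g) = 2.9864 / (0.125 − 0.059) = 45.25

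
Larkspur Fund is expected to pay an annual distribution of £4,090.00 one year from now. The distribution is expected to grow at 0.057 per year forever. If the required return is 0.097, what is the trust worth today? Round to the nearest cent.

£102250.00

Growing perpetuity: P = D₁ / (r − g) = £4,090.0000 / (0.097 − 0.057) = £102,250.00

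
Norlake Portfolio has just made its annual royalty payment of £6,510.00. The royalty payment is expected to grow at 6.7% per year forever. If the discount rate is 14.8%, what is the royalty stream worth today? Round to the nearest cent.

£85755.19

D₁ = D₀ × (1 + g) = £6,510.00 × 1.067 = £6,946.1700
Growing perpetuity: P = D₁ / (r − g) = £6,946.1700 / (0.148 − 0.067) = £85,755.19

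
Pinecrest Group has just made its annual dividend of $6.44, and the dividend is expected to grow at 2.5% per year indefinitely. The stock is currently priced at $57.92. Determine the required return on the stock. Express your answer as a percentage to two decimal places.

13.90%

D₁ = $6.44 × 1.025 = $6.6010
P = D₁/(r − g) ⇒ r = D₁/P + g = $6.6010/$57.92 + 0.025 = 0.113968 + 0.025 = 0.138968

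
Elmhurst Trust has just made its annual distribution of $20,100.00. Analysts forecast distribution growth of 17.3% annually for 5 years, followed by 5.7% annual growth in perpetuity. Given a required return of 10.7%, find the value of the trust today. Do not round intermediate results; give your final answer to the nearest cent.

$687583.87

D_1 = 23577.30000
D_2 = 27656.17290
D_3 = 32440.69081
D_4 = 38052.93032
D_5 = 44636.08727
Terminal value at year 5: TV = D_5×(1+g_2)/(r−g_2) = 47180.34424/0.05 = 943606.88484
P_0 = D_1/(1+r)^1 + D_2/(1+r)^2 + D_3/(1+r)^3 + D_4/(1+r)^4 + D_5/(1+r)^5 + TV/(1+r)^5
    = 21298.37398 + 22568.19574 + 23913.72502 + 25339.47557 + 26850.23021 + 567613.86661 = 687583.86713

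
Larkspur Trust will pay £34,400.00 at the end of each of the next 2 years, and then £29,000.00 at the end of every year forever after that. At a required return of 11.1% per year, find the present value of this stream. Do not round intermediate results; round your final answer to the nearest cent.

PV of 2-year annuity: £34,400.00 × [1 − (1+0.111)^−2] / 0.111 = 58832.66995
Perpetuity value at year 2: £29,000.00 / 0.111 = 261261.26126
PV of perpetuity: 261261.26126 / (1+0.111)^2 = 211663.95230
Total PV = 58832.66995 + 211663.95230 = 270496.62224

£270496.62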